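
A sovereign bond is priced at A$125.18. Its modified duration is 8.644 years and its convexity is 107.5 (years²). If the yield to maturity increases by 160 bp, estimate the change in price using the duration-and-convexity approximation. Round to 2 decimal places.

-A$15.59

Duration effect: -D_mod·Δy = -8.644 × (+0.016) = -0.138304
Convexity effect: ½·C·(Δy)² = 0.5 × 107.5 × (0.016)² = +0.0137600
ΔP/P ≈ -0.138304 + 0.0137600 = -0.124544
ΔP ≈ 125.18 × (-0.124544) = -15.59041792.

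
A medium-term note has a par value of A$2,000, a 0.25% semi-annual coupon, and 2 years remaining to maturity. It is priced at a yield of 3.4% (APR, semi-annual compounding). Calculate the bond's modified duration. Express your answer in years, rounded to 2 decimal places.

Periodic yield y = 0.017. First find Macaulay duration:
  t   CF        PV=CF/(1+0.017)^t    t·PV
  1         2.50         2.4582         2.4582
  2         2.50         2.4171         4.8342
  3         2.50         2.3767         7.1301
  4     2,002.50     1,871.9262     7,487.7046
  Σ                  1,879.1782     7,502.1272
P = 1,879.1782; Macaulay duration = 7,502.1272 / 1,879.1782 = 3.99224 half-year periods = 1.99612 years.
Modified duration = D_Mac / (1 + y) = 1.99612 / 1.017 = 1.96275 years.

1.96 years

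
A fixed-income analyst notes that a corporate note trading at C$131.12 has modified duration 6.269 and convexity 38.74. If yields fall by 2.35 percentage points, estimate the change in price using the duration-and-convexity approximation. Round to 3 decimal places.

+C$20.719

Duration effect: -D_mod·Δy = -6.269 × (-0.0235) = +0.1473215
Convexity effect: ½·C·(Δy)² = 0.5 × 38.74 × (-0.0235)² = +0.0106970825
ΔP/P ≈ +0.1473215 + 0.0106970825 = +0.1580185825
ΔP ≈ 131.12 × (+0.1580185825) = +20.7193965374.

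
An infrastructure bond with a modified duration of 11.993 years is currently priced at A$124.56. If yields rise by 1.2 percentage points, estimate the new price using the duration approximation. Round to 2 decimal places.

Duration approximation: ΔP/P ≈ -D_mod · Δy = -11.993 × (+0.012) = -0.143916.
New price ≈ 124.56 × (1 - 0.143916) = 106.63382304.

A$106.63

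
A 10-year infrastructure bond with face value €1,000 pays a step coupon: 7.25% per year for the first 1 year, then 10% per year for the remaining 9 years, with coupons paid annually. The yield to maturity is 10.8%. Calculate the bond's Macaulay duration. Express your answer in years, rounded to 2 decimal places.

6.83 years

Periodic yield y = 0.108. Discount each cash flow and weight by its year:
  t   CF        PV=CF/(1+0.108)^t    t·PV
  1        72.50        65.4332        65.4332
  2       100.00        81.4555       162.9110
  3       100.00        73.5158       220.5474
  4       100.00        66.3500       265.4000
  5       100.00        59.8827       299.4134
  6       100.00        54.0457       324.2744
  7       100.00        48.7777       341.4442
  8       100.00        44.0232       352.1859
  9       100.00        39.7322       357.5894
  10    1,100.00       394.4528     3,944.5283
  Σ                    927.6689     6,333.7273
Price P = Σ PV = 927.6689.
Macaulay duration = Σ(t·PV) / P = 6,333.7273 / 927.6689 = 6.82757 years.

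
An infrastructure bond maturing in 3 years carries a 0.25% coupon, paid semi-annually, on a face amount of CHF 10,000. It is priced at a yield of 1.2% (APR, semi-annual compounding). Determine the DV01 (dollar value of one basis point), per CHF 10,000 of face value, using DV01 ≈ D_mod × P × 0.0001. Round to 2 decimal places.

Periodic yield y = 0.006.
  t   CF        PV=CF/(1+0.006)^t    t·PV
  1        12.50        12.4254        12.4254
  2        12.50        12.3513        24.7027
  3        12.50        12.2777        36.8330
  4        12.50        12.2044        48.8178
  5        12.50        12.1317        60.6583
  6    10,012.50     9,659.5000    57,956.9997
  Σ                  9,720.8905    58,140.4369
P = 9,720.8905; D_Mac = 5.98098 half-year periods = 2.99049 yrs; D_mod = 2.97265 yrs.
DV01 ≈ 2.97265 × 9,720.8905 × 0.0001 = 2.889684.

CHF 2.89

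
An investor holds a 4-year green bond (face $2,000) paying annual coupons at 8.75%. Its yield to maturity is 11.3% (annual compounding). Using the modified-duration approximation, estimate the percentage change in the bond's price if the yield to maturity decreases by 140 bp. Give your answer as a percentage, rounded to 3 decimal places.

+4.430%

Periodic yield y = 0.113. Modified duration first:
  t   CF        PV=CF/(1+0.113)^t    t·PV
  1       175.00       157.2327       157.2327
  2       175.00       141.2693       282.5386
  3       175.00       126.9266       380.7797
  4     2,175.00     1,417.3549     5,669.4195
  Σ                  1,842.7834     6,489.9705
P = 1,842.7834; D_Mac = 3.52183 yrs; D_mod = 3.52183/(1+0.113) = 3.16427 yrs.
ΔP/P ≈ -D_mod · Δy = -3.16427 × (-0.014) = +0.044300 = +4.4300%.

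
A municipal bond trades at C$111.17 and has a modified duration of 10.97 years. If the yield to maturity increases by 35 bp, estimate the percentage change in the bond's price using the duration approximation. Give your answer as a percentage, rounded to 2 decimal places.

Duration approximation: ΔP/P ≈ -D_mod · Δy = -10.97 × (+0.0035) = -0.038395.
As a percentage: -3.8395%.

-3.84%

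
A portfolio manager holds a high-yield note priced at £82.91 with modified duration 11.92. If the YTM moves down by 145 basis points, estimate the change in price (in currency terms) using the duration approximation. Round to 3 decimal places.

+£14.330

Duration approximation: ΔP/P ≈ -D_mod · Δy = -11.92 × (-0.0145) = +0.172840.
ΔP ≈ 82.91 × (+0.172840) = +14.3301644.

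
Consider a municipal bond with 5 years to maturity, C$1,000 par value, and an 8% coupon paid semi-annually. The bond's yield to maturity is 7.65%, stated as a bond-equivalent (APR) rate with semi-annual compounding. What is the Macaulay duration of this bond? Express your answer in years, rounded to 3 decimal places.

4.224 years

Periodic yield y = 0.03825. Discount each cash flow and weight by its period:
  t   CF        PV=CF/(1+0.03825)^t    t·PV
  1        40.00        38.5264        38.5264
  2        40.00        37.1070        74.2140
  3        40.00        35.7400       107.2199
  4        40.00        34.4233       137.6931
  5        40.00        33.1551       165.7755
  6        40.00        31.9336       191.6018
  7        40.00        30.7572       215.3002
  8        40.00        29.6241       236.9924
  9        40.00        28.5327       256.7941
  10    1,040.00       714.5193     7,145.1926
  Σ                  1,014.3185     8,569.3101
Price P = Σ PV = 1,014.3185.
Macaulay duration = Σ(t·PV) / P = 8,569.3101 / 1,014.3185 = 8.44834 half-year periods.
In years: 8.44834 / 2 = 4.22417 years.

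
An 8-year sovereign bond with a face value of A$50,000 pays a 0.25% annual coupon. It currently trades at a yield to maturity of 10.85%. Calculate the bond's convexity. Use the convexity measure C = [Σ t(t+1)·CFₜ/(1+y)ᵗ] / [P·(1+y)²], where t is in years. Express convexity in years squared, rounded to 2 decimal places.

57.49

With y = 0.1085:
  t   CF        PV=CF/(1+0.1085)^t    t·PV        t(t+1)·PV
  1       125.00       112.7650       112.7650         225.5300
  2       125.00       101.7276       203.4551         610.3653
  3       125.00        91.7705       275.3114       1,101.2456
  4       125.00        82.7880       331.1519       1,655.7594
  5       125.00        74.6847       373.4234       2,240.5404
  6       125.00        67.3745       404.2473       2,829.7308
  7       125.00        60.7799       425.4594       3,403.6756
  8    50,125.00    21,987.1433   175,897.1460   1,583,074.3144
  Σ                 22,579.0334   178,022.9595   1,595,141.1614
P = 22,579.0334.
Convexity = Σ t(t+1)·PV / [P·(1+y)²] = 1,595,141.1614 / (22,579.0334 × 1.228772) = 57.49398.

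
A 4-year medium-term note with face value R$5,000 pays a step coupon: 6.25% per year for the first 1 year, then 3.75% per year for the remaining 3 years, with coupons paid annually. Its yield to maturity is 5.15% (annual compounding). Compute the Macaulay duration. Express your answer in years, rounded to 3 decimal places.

3.714 years

Periodic yield y = 0.0515. Discount each cash flow and weight by its year:
  t   CF        PV=CF/(1+0.0515)^t    t·PV
  1       312.50       297.1945       297.1945
  2       187.50       169.5832       339.1663
  3       187.50       161.2774       483.8321
  4     5,187.50     4,243.4687    16,973.8747
  Σ                  4,871.5237    18,094.0677
Price P = Σ PV = 4,871.5237.
Macaulay duration = Σ(t·PV) / P = 18,094.0677 / 4,871.5237 = 3.71425 years.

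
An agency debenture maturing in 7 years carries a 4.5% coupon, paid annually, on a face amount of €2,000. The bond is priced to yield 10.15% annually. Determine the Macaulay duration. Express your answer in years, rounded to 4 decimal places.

5.9844 years

Periodic yield y = 0.1015. Discount each cash flow and weight by its year:
  t   CF        PV=CF/(1+0.1015)^t    t·PV
  1        90.00        81.7068        81.7068
  2        90.00        74.1777       148.3554
  3        90.00        67.3425       202.0274
  4        90.00        61.1371       244.5482
  5        90.00        55.5035       277.5173
  6        90.00        50.3890       302.3338
  7     2,090.00     1,062.3186     7,436.2300
  Σ                  1,452.5750     8,692.7189
Price P = Σ PV = 1,452.5750.
Macaulay duration = Σ(t·PV) / P = 8,692.7189 / 1,452.5750 = 5.98435 years.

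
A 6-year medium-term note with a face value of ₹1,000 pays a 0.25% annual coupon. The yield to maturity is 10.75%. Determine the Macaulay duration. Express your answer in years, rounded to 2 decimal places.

Periodic yield y = 0.1075. Discount each cash flow and weight by its year:
  t   CF        PV=CF/(1+0.1075)^t    t·PV
  1         2.50         2.2573         2.2573
  2         2.50         2.0382         4.0765
  3         2.50         1.8404         5.5212
  4         2.50         1.6617         6.6470
  5         2.50         1.5004         7.5022
  6     1,002.50       543.2778     3,259.6669
  Σ                    552.5760     3,285.6711
Price P = Σ PV = 552.5760.
Macaulay duration = Σ(t·PV) / P = 3,285.6711 / 552.5760 = 5.94610 years.

5.95 years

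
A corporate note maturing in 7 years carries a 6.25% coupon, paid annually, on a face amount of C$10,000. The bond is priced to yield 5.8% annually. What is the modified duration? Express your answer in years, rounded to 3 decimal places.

5.572 years

Periodic yield y = 0.058. First find Macaulay duration:
  t   CF        PV=CF/(1+0.058)^t    t·PV
  1       625.00       590.7372       590.7372
  2       625.00       558.3528     1,116.7056
  3       625.00       527.7436     1,583.2309
  4       625.00       498.8125     1,995.2501
  5       625.00       471.4674     2,357.3371
  6       625.00       445.6214     2,673.7282
  7    10,625.00     7,160.2678    50,121.8745
  Σ                 10,253.0028    60,438.8636
P = 10,253.0028; Macaulay duration = 60,438.8636 / 10,253.0028 = 5.89475 years.
Modified duration = D_Mac / (1 + y) = 5.89475 / 1.058 = 5.57160 years.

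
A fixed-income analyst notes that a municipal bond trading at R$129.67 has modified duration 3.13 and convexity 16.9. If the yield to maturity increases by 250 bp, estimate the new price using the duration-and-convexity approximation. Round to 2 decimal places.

R$120.21

Duration effect: -D_mod·Δy = -3.13 × (+0.025) = -0.078250
Convexity effect: ½·C·(Δy)² = 0.5 × 16.9 × (0.025)² = +0.00528125
ΔP/P ≈ -0.078250 + 0.00528125 = -0.07296875
New price ≈ 129.67 × (1 - 0.07296875) = 120.2081421875.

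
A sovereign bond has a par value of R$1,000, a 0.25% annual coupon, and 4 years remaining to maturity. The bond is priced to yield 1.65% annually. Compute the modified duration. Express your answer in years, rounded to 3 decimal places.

3.920 years

Periodic yield y = 0.0165. First find Macaulay duration:
  t   CF        PV=CF/(1+0.0165)^t    t·PV
  1         2.50         2.4594         2.4594
  2         2.50         2.4195         4.8390
  3         2.50         2.3802         7.1407
  4     1,002.50       938.9768     3,755.9071
  Σ                    946.2359     3,770.3462
P = 946.2359; Macaulay duration = 3,770.3462 / 946.2359 = 3.98457 years.
Modified duration = D_Mac / (1 + y) = 3.98457 / 1.0165 = 3.91989 years.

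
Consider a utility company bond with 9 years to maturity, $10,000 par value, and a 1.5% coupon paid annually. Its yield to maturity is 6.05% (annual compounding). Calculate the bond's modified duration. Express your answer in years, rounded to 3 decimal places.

7.877 years

Periodic yield y = 0.0605. First find Macaulay duration:
  t   CF        PV=CF/(1+0.0605)^t    t·PV
  1       150.00       141.4427       141.4427
  2       150.00       133.3736       266.7472
  3       150.00       125.7648       377.2945
  4       150.00       118.5901       474.3605
  5       150.00       111.8247       559.1237
  6       150.00       105.4453       632.6718
  7       150.00        99.4298       696.0086
  8       150.00        93.7575       750.0598
  9    10,150.00     5,982.3248    53,840.9229
  Σ                  6,911.9534    57,738.6318
P = 6,911.9534; Macaulay duration = 57,738.6318 / 6,911.9534 = 8.35345 years.
Modified duration = D_Mac / (1 + y) = 8.35345 / 1.0605 = 7.87689 years.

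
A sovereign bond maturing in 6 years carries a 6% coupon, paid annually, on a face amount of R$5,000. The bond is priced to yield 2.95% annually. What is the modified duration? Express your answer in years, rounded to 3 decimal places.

Periodic yield y = 0.0295. First find Macaulay duration:
  t   CF        PV=CF/(1+0.0295)^t    t·PV
  1       300.00       291.4036       291.4036
  2       300.00       283.0535       566.1070
  3       300.00       274.9427       824.8281
  4       300.00       267.0643     1,068.2572
  5       300.00       259.4117     1,297.0583
  6     5,300.00     4,451.6167    26,709.7003
  Σ                  5,827.4925    30,757.3546
P = 5,827.4925; Macaulay duration = 30,757.3546 / 5,827.4925 = 5.27797 years.
Modified duration = D_Mac / (1 + y) = 5.27797 / 1.0295 = 5.12674 years.

5.127 years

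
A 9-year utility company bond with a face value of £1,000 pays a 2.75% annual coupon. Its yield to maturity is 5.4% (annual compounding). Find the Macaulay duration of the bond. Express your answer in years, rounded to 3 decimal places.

7.975 years

Periodic yield y = 0.054. Discount each cash flow and weight by its year:
  t   CF        PV=CF/(1+0.054)^t    t·PV
  1        27.50        26.0911        26.0911
  2        27.50        24.7543        49.5087
  3        27.50        23.4861        70.4583
  4        27.50        22.2828        89.1313
  5        27.50        21.1412       105.7060
  6        27.50        20.0581       120.3484
  7        27.50        19.0304       133.2130
  8        27.50        18.0554       144.4434
  9     1,027.50       640.0536     5,760.4822
  Σ                    814.9530     6,499.3824
Price P = Σ PV = 814.9530.
Macaulay duration = Σ(t·PV) / P = 6,499.3824 / 814.9530 = 7.97516 years.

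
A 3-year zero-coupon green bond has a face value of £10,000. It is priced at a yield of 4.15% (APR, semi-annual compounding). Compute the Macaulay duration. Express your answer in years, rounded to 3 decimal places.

3.000 years

A zero-coupon bond has a single cash flow at maturity, so its Macaulay duration equals its maturity: 3 years.
(Equivalently: 6 semi-annual periods ÷ 2 = 3 years.)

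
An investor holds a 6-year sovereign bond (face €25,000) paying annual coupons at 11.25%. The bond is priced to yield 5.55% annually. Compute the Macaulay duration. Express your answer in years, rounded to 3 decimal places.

Periodic yield y = 0.0555. Discount each cash flow and weight by its year:
  t   CF        PV=CF/(1+0.0555)^t    t·PV
  1     2,812.50     2,664.6139     2,664.6139
  2     2,812.50     2,524.5040     5,049.0079
  3     2,812.50     2,391.7612     7,175.2836
  4     2,812.50     2,265.9983     9,063.9932
  5     2,812.50     2,146.8482    10,734.2411
  6    27,812.50    20,113.6367   120,681.8205
  Σ                 32,107.3624   155,368.9603
Price P = Σ PV = 32,107.3624.
Macaulay duration = Σ(t·PV) / P = 155,368.9603 / 32,107.3624 = 4.83904 years.

4.839 years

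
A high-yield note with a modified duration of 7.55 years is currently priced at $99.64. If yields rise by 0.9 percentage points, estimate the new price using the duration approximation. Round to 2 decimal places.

Duration approximation: ΔP/P ≈ -D_mod · Δy = -7.55 × (+0.009) = -0.067950.
New price ≈ 99.64 × (1 - 0.067950) = 92.869462.

$92.87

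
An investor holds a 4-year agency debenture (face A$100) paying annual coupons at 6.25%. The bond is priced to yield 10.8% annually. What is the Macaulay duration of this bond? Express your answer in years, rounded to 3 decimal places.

Periodic yield y = 0.108. Discount each cash flow and weight by its year:
  t   CF        PV=CF/(1+0.108)^t    t·PV
  1         6.25         5.6408         5.6408
  2         6.25         5.0910        10.1819
  3         6.25         4.5947        13.7842
  4       106.25        70.4969       281.9875
  Σ                     85.8234       311.5945
Price P = Σ PV = 85.8234.
Macaulay duration = Σ(t·PV) / P = 311.5945 / 85.8234 = 3.63065 years.

3.631 years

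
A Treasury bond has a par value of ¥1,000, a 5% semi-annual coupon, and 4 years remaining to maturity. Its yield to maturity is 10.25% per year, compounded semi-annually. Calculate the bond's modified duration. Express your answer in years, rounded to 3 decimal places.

Periodic yield y = 0.05125. First find Macaulay duration:
  t   CF        PV=CF/(1+0.05125)^t    t·PV
  1        25.00        23.7812        23.7812
  2        25.00        22.6218        45.2437
  3        25.00        21.5190        64.5570
  4        25.00        20.4699        81.8796
  5        25.00        19.4720        97.3599
  6        25.00        18.5227       111.1361
  7        25.00        17.6197       123.3377
  8     1,025.00       687.1884     5,497.5069
  Σ                    831.1947     6,044.8021
P = 831.1947; Macaulay duration = 6,044.8021 / 831.1947 = 7.27243 half-year periods = 3.63621 years.
Modified duration = D_Mac / (1 + y) = 3.63621 / 1.05125 = 3.45894 years.

3.459 years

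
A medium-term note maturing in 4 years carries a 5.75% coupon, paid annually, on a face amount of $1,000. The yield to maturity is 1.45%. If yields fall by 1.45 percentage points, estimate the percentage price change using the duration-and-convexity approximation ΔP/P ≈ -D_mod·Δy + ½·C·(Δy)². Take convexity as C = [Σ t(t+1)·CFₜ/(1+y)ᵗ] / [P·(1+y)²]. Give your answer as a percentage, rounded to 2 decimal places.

With y = 0.0145:
  t   CF        PV=CF/(1+0.0145)^t    t·PV        t(t+1)·PV
  1        57.50        56.6782        56.6782         113.3563
  2        57.50        55.8681       111.7362         335.2085
  3        57.50        55.0696       165.2087         660.8348
  4     1,057.50       998.3255     3,993.3021      19,966.5103
  Σ                  1,165.9413     4,326.9251      21,075.9099
P = 1,165.9413; D_Mac = 3.71110 yrs; D_mod = 3.65806 yrs; C = 17.56328.
Duration effect: -3.65806 × (-0.0145) = +0.053042
Convexity effect: 0.5 × 17.56328 × (-0.0145)² = +0.0018463
ΔP/P ≈ +0.053042 + 0.0018463 = +0.054888 = +5.4888%.

+5.49%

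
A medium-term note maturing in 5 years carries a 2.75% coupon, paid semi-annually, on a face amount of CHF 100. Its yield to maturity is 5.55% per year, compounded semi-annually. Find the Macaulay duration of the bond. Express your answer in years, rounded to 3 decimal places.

Periodic yield y = 0.02775. Discount each cash flow and weight by its period:
  t   CF        PV=CF/(1+0.02775)^t    t·PV
  1        1.375         1.3379         1.3379
  2        1.375         1.3018         2.6035
  3        1.375         1.2666         3.7998
  4        1.375         1.2324         4.9296
  5        1.375         1.1991         5.9956
  6        1.375         1.1667         7.0005
  7        1.375         1.1352         7.9467
  8        1.375         1.1046         8.8368
  9        1.375         1.0748         9.6729
  10     101.375        77.1003       771.0029
  Σ                     87.9194       823.1262
Price P = Σ PV = 87.9194.
Macaulay duration = Σ(t·PV) / P = 823.1262 / 87.9194 = 9.36228 half-year periods.
In years: 9.36228 / 2 = 4.68114 years.

4.681 years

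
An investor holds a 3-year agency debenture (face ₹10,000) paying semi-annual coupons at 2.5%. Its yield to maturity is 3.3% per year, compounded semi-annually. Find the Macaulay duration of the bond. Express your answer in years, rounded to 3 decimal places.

Periodic yield y = 0.0165. Discount each cash flow and weight by its period:
  t   CF        PV=CF/(1+0.0165)^t    t·PV
  1       125.00       122.9710       122.9710
  2       125.00       120.9749       241.9498
  3       125.00       119.0112       357.0336
  4       125.00       117.0794       468.3176
  5       125.00       115.1789       575.8947
  6    10,125.00     9,178.0567    55,068.3399
  Σ                  9,773.2721    56,834.5066
Price P = Σ PV = 9,773.2721.
Macaulay duration = Σ(t·PV) / P = 56,834.5066 / 9,773.2721 = 5.81530 half-year periods.
In years: 5.81530 / 2 = 2.90765 years.

2.908 years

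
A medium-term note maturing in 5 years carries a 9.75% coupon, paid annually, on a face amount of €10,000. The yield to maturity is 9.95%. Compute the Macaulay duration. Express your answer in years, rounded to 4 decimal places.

4.1837 years

Periodic yield y = 0.0995. Discount each cash flow and weight by its year:
  t   CF        PV=CF/(1+0.0995)^t    t·PV
  1       975.00       886.7667       886.7667
  2       975.00       806.5182     1,613.0363
  3       975.00       733.5317     2,200.5952
  4       975.00       667.1503     2,668.6012
  5    10,975.00     6,830.1204    34,150.6021
  Σ                  9,924.0873    41,519.6015
Price P = Σ PV = 9,924.0873.
Macaulay duration = Σ(t·PV) / P = 41,519.6015 / 9,924.0873 = 4.18372 years.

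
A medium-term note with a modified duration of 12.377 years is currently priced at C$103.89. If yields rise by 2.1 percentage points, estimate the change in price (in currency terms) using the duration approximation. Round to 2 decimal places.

Duration approximation: ΔP/P ≈ -D_mod · Δy = -12.377 × (+0.021) = -0.259917.
ΔP ≈ 103.89 × (-0.259917) = -27.00277713.

-C$27.00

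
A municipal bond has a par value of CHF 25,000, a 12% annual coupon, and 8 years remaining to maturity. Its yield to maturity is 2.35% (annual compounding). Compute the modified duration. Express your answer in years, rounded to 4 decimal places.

Periodic yield y = 0.0235. First find Macaulay duration:
  t   CF        PV=CF/(1+0.0235)^t    t·PV
  1     3,000.00     2,931.1187     2,931.1187
  2     3,000.00     2,863.8190     5,727.6379
  3     3,000.00     2,798.0645     8,394.1934
  4     3,000.00     2,733.8197    10,935.2787
  5     3,000.00     2,671.0500    13,355.2501
  6     3,000.00     2,609.7216    15,658.3293
  7     3,000.00     2,549.8012    17,848.6086
  8    28,000.00    23,251.7291   186,013.8332
  Σ                 42,409.1238   260,864.2499
P = 42,409.1238; Macaulay duration = 260,864.2499 / 42,409.1238 = 6.15114 years.
Modified duration = D_Mac / (1 + y) = 6.15114 / 1.0235 = 6.00990 years.

6.0099 years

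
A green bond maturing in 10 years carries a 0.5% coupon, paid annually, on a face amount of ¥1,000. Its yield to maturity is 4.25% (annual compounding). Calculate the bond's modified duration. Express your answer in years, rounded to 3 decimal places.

9.326 years

Periodic yield y = 0.0425. First find Macaulay duration:
  t   CF        PV=CF/(1+0.0425)^t    t·PV
  1         5.00         4.7962         4.7962
  2         5.00         4.6006         9.2013
  3         5.00         4.4131        13.2392
  4         5.00         4.2332        16.9327
  5         5.00         4.0606        20.3030
  6         5.00         3.8951        23.3703
  7         5.00         3.7363        26.1538
  8         5.00         3.5839        28.6716
  9         5.00         3.4378        30.9405
  10    1,005.00       662.8350     6,628.3499
  Σ                    699.5917     6,801.9585
P = 699.5917; Macaulay duration = 6,801.9585 / 699.5917 = 9.72275 years.
Modified duration = D_Mac / (1 + y) = 9.72275 / 1.0425 = 9.32638 years.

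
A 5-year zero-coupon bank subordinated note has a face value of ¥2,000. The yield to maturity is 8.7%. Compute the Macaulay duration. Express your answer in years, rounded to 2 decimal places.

A zero-coupon bond has a single cash flow at maturity, so its Macaulay duration equals its maturity: 5 years.

5.00 years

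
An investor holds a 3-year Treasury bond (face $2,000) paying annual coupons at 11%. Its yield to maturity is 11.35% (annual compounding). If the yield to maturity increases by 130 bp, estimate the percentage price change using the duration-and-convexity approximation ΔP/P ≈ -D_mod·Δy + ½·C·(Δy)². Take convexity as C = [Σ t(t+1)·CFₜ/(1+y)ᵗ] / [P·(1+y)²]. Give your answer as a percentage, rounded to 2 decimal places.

With y = 0.1135:
  t   CF        PV=CF/(1+0.1135)^t    t·PV        t(t+1)·PV
  1       220.00       197.5752       197.5752         395.1504
  2       220.00       177.4362       354.8724       1,064.6172
  3     2,220.00     1,607.9862     4,823.9585      19,295.8341
  Σ                  1,982.9976     5,376.4061      20,755.6017
P = 1,982.9976; D_Mac = 2.71125 yrs; D_mod = 2.43489 yrs; C = 8.44175.
Duration effect: -2.43489 × (+0.013) = -0.031654
Convexity effect: 0.5 × 8.44175 × (0.013)² = +0.0007133
ΔP/P ≈ -0.031654 + 0.0007133 = -0.030940 = -3.0940%.

-3.09%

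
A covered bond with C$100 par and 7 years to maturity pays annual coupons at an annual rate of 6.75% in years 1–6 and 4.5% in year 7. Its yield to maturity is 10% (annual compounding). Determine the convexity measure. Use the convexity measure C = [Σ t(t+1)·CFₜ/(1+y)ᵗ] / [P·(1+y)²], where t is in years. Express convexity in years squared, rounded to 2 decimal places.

With y = 0.1:
  t   CF        PV=CF/(1+0.1)^t    t·PV        t(t+1)·PV
  1         6.75         6.1364         6.1364          12.2727
  2         6.75         5.5785        11.1570          33.4711
  3         6.75         5.0714        15.2141          60.8565
  4         6.75         4.6103        18.4414          92.2068
  5         6.75         4.1912        20.9561         125.7366
  6         6.75         3.8102        22.8612         160.0284
  7       104.50        53.6250       375.3752       3,003.0013
  Σ                     83.0230       470.1413       3,487.5734
P = 83.0230.
Convexity = Σ t(t+1)·PV / [P·(1+y)²] = 3,487.5734 / (83.0230 × 1.210000) = 34.71678.

34.72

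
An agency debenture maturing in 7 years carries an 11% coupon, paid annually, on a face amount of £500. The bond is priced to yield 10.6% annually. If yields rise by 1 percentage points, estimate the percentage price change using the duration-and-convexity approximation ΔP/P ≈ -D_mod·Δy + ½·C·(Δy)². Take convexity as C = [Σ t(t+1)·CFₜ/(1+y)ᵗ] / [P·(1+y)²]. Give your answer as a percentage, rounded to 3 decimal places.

-4.591%

With y = 0.106:
  t   CF        PV=CF/(1+0.106)^t    t·PV        t(t+1)·PV
  1        55.00        49.7288        49.7288          99.4575
  2        55.00        44.9627        89.9254         269.7762
  3        55.00        40.6534       121.9603         487.8413
  4        55.00        36.7572       147.0287         735.1436
  5        55.00        33.2343       166.1717         997.0302
  6        55.00        30.0491       180.2948       1,262.0635
  7       555.00       274.1619     1,919.1333      15,353.0662
  Σ                    509.5474     2,674.2430      19,204.3785
P = 509.5474; D_Mac = 5.24827 yrs; D_mod = 4.74527 yrs; C = 30.81097.
Duration effect: -4.74527 × (+0.01) = -0.047453
Convexity effect: 0.5 × 30.81097 × (0.01)² = +0.0015405
ΔP/P ≈ -0.047453 + 0.0015405 = -0.045912 = -4.5912%.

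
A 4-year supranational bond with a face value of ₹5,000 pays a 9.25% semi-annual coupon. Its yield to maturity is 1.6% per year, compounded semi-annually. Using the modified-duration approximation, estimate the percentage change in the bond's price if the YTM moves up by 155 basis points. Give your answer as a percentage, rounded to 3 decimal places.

Periodic yield y = 0.008. Modified duration first:
  t   CF        PV=CF/(1+0.008)^t    t·PV
  1       231.25       229.4147       229.4147
  2       231.25       227.5939       455.1879
  3       231.25       225.7876       677.3629
  4       231.25       223.9957       895.9827
  5       231.25       222.2179     1,111.0896
  6       231.25       220.4543     1,322.7257
  7       231.25       218.7046     1,530.9325
  8     5,231.25     4,908.1883    39,265.5066
  Σ                  6,476.3571    45,488.2026
P = 6,476.3571; D_Mac = 7.02373 half-year periods = 3.51187 yrs; D_mod = 3.51187/(1+0.008) = 3.48399 yrs.
ΔP/P ≈ -D_mod · Δy = -3.48399 × (+0.0155) = -0.054002 = -5.4002%.

-5.400%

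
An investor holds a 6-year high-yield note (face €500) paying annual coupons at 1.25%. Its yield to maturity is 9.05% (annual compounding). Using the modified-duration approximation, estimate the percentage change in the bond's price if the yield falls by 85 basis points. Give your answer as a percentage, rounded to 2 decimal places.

Periodic yield y = 0.0905. Modified duration first:
  t   CF        PV=CF/(1+0.0905)^t    t·PV
  1         6.25         5.7313         5.7313
  2         6.25         5.2557        10.5114
  3         6.25         4.8195        14.4585
  4         6.25         4.4195        17.6782
  5         6.25         4.0528        20.2638
  6       506.25       301.0309     1,806.1851
  Σ                    325.3097     1,874.8284
P = 325.3097; D_Mac = 5.76321 yrs; D_mod = 5.76321/(1+0.0905) = 5.28493 yrs.
ΔP/P ≈ -D_mod · Δy = -5.28493 × (-0.0085) = +0.044922 = +4.4922%.

+4.49%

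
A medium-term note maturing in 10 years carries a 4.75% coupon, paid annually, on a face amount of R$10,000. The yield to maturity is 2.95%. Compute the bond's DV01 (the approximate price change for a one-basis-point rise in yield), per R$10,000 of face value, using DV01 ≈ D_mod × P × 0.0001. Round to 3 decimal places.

R$9.339

Periodic yield y = 0.0295.
  t   CF        PV=CF/(1+0.0295)^t    t·PV
  1       475.00       461.3890       461.3890
  2       475.00       448.1681       896.3361
  3       475.00       435.3260     1,305.9779
  4       475.00       422.8518     1,691.4073
  5       475.00       410.7351     2,053.6757
  6       475.00       398.9656     2,393.7939
  7       475.00       387.5334     2,712.7339
  8       475.00       376.4288     3,011.4301
  9       475.00       365.6423     3,290.7808
  10   10,475.00     7,832.3218    78,323.2179
  Σ                 11,539.3619    96,140.7426
P = 11,539.3619; D_Mac = 8.33155 yrs; D_mod = 8.09281 yrs.
DV01 ≈ 8.09281 × 11,539.3619 × 0.0001 = 9.338586.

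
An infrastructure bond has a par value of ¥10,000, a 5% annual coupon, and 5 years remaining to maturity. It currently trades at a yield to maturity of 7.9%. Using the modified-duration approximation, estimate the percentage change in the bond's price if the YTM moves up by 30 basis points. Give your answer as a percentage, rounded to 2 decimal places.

Periodic yield y = 0.079. Modified duration first:
  t   CF        PV=CF/(1+0.079)^t    t·PV
  1       500.00       463.3920       463.3920
  2       500.00       429.4643       858.9287
  3       500.00       398.0207     1,194.0621
  4       500.00       368.8792     1,475.5170
  5    10,500.00     7,179.2996    35,896.4979
  Σ                  8,839.0559    39,888.3977
P = 8,839.0559; D_Mac = 4.51274 yrs; D_mod = 4.51274/(1+0.079) = 4.18234 yrs.
ΔP/P ≈ -D_mod · Δy = -4.18234 × (+0.003) = -0.012547 = -1.2547%.

-1.25%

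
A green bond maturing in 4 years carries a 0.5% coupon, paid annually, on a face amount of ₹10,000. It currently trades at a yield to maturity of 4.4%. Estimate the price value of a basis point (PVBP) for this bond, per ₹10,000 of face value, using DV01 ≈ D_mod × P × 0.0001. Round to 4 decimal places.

₹3.2673

Periodic yield y = 0.044.
  t   CF        PV=CF/(1+0.044)^t    t·PV
  1        50.00        47.8927        47.8927
  2        50.00        45.8743        91.7485
  3        50.00        43.9409       131.8226
  4    10,050.00     8,459.8774    33,839.5094
  Σ                  8,597.5852    34,110.9732
P = 8,597.5852; D_Mac = 3.96751 yrs; D_mod = 3.80029 yrs.
DV01 ≈ 3.80029 × 8,597.5852 × 0.0001 = 3.267335.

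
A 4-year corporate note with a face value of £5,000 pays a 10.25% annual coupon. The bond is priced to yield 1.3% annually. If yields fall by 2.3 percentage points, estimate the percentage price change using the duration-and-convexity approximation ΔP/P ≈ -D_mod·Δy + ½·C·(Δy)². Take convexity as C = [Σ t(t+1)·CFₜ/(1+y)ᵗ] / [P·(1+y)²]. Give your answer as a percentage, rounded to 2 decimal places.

+8.51%

With y = 0.013:
  t   CF        PV=CF/(1+0.013)^t    t·PV        t(t+1)·PV
  1       512.50       505.9230       505.9230       1,011.8460
  2       512.50       499.4304       998.8608       2,996.5824
  3       512.50       493.0211     1,479.0634       5,916.2536
  4     5,512.50     5,234.9293    20,939.7172     104,698.5861
  Σ                  6,733.3038    23,923.5644     114,623.2681
P = 6,733.3038; D_Mac = 3.55302 yrs; D_mod = 3.50742 yrs; C = 16.58921.
Duration effect: -3.50742 × (-0.023) = +0.080671
Convexity effect: 0.5 × 16.58921 × (-0.023)² = +0.0043878
ΔP/P ≈ +0.080671 + 0.0043878 = +0.085059 = +8.5059%.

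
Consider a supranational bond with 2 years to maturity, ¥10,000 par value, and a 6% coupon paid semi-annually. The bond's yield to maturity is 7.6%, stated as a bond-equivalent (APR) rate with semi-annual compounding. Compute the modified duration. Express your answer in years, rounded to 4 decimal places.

Periodic yield y = 0.038. First find Macaulay duration:
  t   CF        PV=CF/(1+0.038)^t    t·PV
  1       300.00       289.0173       289.0173
  2       300.00       278.4367       556.8735
  3       300.00       268.2435       804.7305
  4    10,300.00     8,872.5368    35,490.1473
  Σ                  9,708.2344    37,140.7686
P = 9,708.2344; Macaulay duration = 37,140.7686 / 9,708.2344 = 3.82570 half-year periods = 1.91285 years.
Modified duration = D_Mac / (1 + y) = 1.91285 / 1.038 = 1.84282 years.

1.8428 years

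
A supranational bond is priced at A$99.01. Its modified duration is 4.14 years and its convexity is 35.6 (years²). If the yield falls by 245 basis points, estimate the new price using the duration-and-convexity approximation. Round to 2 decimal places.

Duration effect: -D_mod·Δy = -4.14 × (-0.0245) = +0.101430
Convexity effect: ½·C·(Δy)² = 0.5 × 35.6 × (-0.0245)² = +0.01068445
ΔP/P ≈ +0.101430 + 0.01068445 = +0.11211445
New price ≈ 99.01 × (1 + 0.11211445) = 110.1104516945.

A$110.11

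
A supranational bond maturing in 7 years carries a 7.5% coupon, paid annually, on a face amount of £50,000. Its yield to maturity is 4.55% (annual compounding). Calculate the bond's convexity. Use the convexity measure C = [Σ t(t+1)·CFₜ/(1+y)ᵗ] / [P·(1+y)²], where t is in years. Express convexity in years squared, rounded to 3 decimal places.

39.681

With y = 0.0455:
  t   CF        PV=CF/(1+0.0455)^t    t·PV        t(t+1)·PV
  1     3,750.00     3,586.8006     3,586.8006       7,173.6011
  2     3,750.00     3,430.7036     6,861.4071      20,584.2214
  3     3,750.00     3,281.3999     9,844.1996      39,376.7984
  4     3,750.00     3,138.5938    12,554.3754      62,771.8770
  5     3,750.00     3,002.0027    15,010.0136      90,060.0817
  6     3,750.00     2,871.3560    17,228.1361     120,596.9530
  7    53,750.00    39,364.9957   275,554.9700   2,204,439.7601
  Σ                 58,675.8523   340,639.9025   2,545,003.2927
P = 58,675.8523.
Convexity = Σ t(t+1)·PV / [P·(1+y)²] = 2,545,003.2927 / (58,675.8523 × 1.093070) = 39.68084.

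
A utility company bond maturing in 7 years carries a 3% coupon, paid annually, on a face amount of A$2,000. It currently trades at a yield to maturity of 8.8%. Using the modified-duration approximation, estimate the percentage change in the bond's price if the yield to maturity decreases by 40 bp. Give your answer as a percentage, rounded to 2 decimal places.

+2.31%

Periodic yield y = 0.088. Modified duration first:
  t   CF        PV=CF/(1+0.088)^t    t·PV
  1        60.00        55.1471        55.1471
  2        60.00        50.6866       101.3733
  3        60.00        46.5870       139.7609
  4        60.00        42.8189       171.2757
  5        60.00        39.3556       196.7781
  6        60.00        36.1724       217.0347
  7     2,060.00     1,141.4712     7,990.2983
  Σ                  1,412.2388     8,871.6680
P = 1,412.2388; D_Mac = 6.28199 yrs; D_mod = 6.28199/(1+0.088) = 5.77389 yrs.
ΔP/P ≈ -D_mod · Δy = -5.77389 × (-0.004) = +0.023096 = +2.3096%.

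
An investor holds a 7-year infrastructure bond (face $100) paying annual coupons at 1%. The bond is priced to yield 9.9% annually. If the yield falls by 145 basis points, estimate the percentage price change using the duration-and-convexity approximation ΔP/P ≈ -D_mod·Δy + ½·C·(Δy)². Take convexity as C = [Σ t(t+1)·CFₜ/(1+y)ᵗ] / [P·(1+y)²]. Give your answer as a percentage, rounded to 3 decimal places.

+9.312%

With y = 0.099:
  t   CF        PV=CF/(1+0.099)^t    t·PV        t(t+1)·PV
  1         1.00         0.9099         0.9099           1.8198
  2         1.00         0.8280         1.6559           4.9677
  3         1.00         0.7534         2.2601           9.0404
  4         1.00         0.6855         2.7420          13.7101
  5         1.00         0.6238         3.1188          18.7125
  6         1.00         0.5676         3.4054          23.8376
  7       101.00        52.1600       365.1200       2,920.9596
  Σ                     56.5280       379.2120       2,993.0478
P = 56.5280; D_Mac = 6.70839 yrs; D_mod = 6.10408 yrs; C = 43.83836.
Duration effect: -6.10408 × (-0.0145) = +0.088509
Convexity effect: 0.5 × 43.83836 × (-0.0145)² = +0.0046085
ΔP/P ≈ +0.088509 + 0.0046085 = +0.093118 = +9.3118%.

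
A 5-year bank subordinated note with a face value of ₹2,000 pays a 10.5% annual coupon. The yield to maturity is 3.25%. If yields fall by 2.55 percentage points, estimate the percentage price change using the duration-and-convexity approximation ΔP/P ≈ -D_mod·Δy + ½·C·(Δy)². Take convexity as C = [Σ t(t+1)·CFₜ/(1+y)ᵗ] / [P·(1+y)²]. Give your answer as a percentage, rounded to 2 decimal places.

With y = 0.0325:
  t   CF        PV=CF/(1+0.0325)^t    t·PV        t(t+1)·PV
  1       210.00       203.3898       203.3898         406.7797
  2       210.00       196.9877       393.9755       1,181.9264
  3       210.00       190.7871       572.3614       2,289.4458
  4       210.00       184.7817       739.1270       3,695.6348
  5     2,210.00     1,883.3974     9,416.9871      56,501.9227
  Σ                  2,659.3439    11,325.8408      64,075.7093
P = 2,659.3439; D_Mac = 4.25889 yrs; D_mod = 4.12483 yrs; C = 22.60158.
Duration effect: -4.12483 × (-0.0255) = +0.105183
Convexity effect: 0.5 × 22.60158 × (-0.0255)² = +0.0073483
ΔP/P ≈ +0.105183 + 0.0073483 = +0.112531 = +11.2531%.

+11.25%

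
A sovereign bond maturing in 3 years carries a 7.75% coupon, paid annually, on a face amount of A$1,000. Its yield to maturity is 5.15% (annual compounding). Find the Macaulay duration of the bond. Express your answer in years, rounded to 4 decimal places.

Periodic yield y = 0.0515. Discount each cash flow and weight by its year:
  t   CF        PV=CF/(1+0.0515)^t    t·PV
  1        77.50        73.7042        73.7042
  2        77.50        70.0944       140.1887
  3     1,077.50       926.8073     2,780.4219
  Σ                  1,070.6059     2,994.3149
Price P = Σ PV = 1,070.6059.
Macaulay duration = Σ(t·PV) / P = 2,994.3149 / 1,070.6059 = 2.79684 years.

2.7968 years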